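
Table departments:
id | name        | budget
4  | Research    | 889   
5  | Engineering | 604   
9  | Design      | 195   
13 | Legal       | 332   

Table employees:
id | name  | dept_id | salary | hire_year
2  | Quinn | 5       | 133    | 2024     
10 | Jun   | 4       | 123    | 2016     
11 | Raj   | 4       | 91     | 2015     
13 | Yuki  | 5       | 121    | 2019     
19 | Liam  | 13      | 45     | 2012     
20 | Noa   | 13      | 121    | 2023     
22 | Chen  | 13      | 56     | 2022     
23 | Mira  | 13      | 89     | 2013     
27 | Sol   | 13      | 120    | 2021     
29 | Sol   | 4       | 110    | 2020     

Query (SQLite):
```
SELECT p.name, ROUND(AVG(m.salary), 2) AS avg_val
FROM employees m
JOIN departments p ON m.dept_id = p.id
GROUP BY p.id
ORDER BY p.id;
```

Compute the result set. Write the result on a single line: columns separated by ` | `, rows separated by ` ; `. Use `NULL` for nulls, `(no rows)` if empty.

Join each employees row to its departments via dept_id.
Group joined rows by departments.id; compute ROUND(AVG(m.salary), 2) per group.
  4: ids {10, 11, 29} → ROUND(AVG(m.salary), 2)=108
  5: ids {2, 13} → ROUND(AVG(m.salary), 2)=127
  13: ids {19, 20, 22, 23, 27} → ROUND(AVG(m.salary), 2)=86.2

Research | 108 ; Engineering | 127 ; Legal | 86.2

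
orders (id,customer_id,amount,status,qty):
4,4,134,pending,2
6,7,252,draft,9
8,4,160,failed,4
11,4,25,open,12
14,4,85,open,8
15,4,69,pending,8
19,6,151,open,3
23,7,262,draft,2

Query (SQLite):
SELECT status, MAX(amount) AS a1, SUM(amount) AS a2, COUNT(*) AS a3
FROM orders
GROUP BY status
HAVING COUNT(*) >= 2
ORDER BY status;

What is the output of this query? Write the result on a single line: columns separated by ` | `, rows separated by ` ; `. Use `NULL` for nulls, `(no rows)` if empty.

Group orders by status.
Per group compute: MAX(amount), SUM(amount), COUNT(*).
HAVING: drop groups with fewer than 2 rows.
  draft: ids {6, 23} → MAX(amount)=262, SUM(amount)=514, COUNT(*)=2
  failed: ids {8} → MAX(amount)=160, SUM(amount)=160, COUNT(*)=1
  open: ids {11, 14, 19} → MAX(amount)=151, SUM(amount)=261, COUNT(*)=3
  pending: ids {4, 15} → MAX(amount)=134, SUM(amount)=203, COUNT(*)=2

draft | 262 | 514 | 2 ; open | 151 | 261 | 3 ; pending | 134 | 203 | 2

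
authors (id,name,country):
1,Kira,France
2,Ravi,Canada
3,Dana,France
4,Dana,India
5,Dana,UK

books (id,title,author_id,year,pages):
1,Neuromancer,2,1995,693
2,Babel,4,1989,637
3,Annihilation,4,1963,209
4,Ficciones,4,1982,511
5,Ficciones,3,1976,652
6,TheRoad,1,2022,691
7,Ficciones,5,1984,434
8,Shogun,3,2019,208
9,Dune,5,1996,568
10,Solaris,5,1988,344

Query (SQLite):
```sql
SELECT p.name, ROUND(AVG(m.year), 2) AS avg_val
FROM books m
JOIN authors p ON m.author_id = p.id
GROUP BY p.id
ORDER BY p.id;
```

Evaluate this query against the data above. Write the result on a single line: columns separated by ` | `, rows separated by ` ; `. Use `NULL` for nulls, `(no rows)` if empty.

Kira | 2022 ; Ravi | 1995 ; Dana | 1997.5 ; Dana | 1978 ; Dana | 1989.33

Join each books row to its authors via author_id.
Group joined rows by authors.id; compute ROUND(AVG(m.year), 2) per group.
  1: ids {6} → ROUND(AVG(m.year), 2)=2022
  2: ids {1} → ROUND(AVG(m.year), 2)=1995
  3: ids {5, 8} → ROUND(AVG(m.year), 2)=1997.5
  4: ids {2, 3, 4} → ROUND(AVG(m.year), 2)=1978
  5: ids {7, 9, 10} → ROUND(AVG(m.year), 2)=1989.33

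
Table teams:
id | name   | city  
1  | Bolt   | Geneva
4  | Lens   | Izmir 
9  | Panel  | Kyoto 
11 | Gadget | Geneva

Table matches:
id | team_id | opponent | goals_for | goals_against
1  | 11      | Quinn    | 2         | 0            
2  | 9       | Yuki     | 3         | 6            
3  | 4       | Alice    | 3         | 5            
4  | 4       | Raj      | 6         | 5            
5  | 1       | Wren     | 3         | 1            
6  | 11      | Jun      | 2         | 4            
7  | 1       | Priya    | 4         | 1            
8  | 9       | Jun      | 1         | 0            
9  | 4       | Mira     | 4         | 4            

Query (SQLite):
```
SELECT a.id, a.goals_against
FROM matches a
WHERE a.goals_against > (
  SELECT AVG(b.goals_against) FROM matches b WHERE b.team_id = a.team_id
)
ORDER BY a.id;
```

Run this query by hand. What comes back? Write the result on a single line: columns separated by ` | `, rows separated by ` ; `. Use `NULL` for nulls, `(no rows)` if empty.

For each matches row a, compute AVG(goals_against) over rows sharing a.team_id.
Keep row a if a.goals_against > that per-group AVG.
  team_id=1: AVG(goals_against) = 1.0
  team_id=4: AVG(goals_against) = 4.666667
  team_id=9: AVG(goals_against) = 3.0
  team_id=11: AVG(goals_against) = 2.0

2 | 6 ; 3 | 5 ; 4 | 5 ; 6 | 4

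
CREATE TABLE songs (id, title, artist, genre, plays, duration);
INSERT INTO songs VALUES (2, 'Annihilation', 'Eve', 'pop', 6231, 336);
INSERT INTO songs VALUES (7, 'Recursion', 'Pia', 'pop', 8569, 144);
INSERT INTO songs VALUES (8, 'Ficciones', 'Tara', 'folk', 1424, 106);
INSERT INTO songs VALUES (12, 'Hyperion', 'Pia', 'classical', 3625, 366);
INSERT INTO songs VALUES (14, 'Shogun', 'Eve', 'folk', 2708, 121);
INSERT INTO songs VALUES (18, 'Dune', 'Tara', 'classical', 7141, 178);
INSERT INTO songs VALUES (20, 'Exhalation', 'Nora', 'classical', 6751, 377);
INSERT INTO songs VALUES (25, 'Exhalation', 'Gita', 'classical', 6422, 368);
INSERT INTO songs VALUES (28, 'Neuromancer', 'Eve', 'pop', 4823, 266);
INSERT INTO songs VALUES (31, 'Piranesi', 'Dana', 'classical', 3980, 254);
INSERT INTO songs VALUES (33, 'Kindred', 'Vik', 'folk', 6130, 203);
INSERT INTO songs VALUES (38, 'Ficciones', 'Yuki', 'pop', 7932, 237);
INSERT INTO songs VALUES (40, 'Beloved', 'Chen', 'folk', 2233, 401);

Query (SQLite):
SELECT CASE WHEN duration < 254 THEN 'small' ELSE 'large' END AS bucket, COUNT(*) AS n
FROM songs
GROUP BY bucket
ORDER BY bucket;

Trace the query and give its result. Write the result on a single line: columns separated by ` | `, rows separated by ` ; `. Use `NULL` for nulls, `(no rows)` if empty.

large | 7 ; small | 6

Bucket rows by duration < 254 → 'small' else 'large'; count each bucket.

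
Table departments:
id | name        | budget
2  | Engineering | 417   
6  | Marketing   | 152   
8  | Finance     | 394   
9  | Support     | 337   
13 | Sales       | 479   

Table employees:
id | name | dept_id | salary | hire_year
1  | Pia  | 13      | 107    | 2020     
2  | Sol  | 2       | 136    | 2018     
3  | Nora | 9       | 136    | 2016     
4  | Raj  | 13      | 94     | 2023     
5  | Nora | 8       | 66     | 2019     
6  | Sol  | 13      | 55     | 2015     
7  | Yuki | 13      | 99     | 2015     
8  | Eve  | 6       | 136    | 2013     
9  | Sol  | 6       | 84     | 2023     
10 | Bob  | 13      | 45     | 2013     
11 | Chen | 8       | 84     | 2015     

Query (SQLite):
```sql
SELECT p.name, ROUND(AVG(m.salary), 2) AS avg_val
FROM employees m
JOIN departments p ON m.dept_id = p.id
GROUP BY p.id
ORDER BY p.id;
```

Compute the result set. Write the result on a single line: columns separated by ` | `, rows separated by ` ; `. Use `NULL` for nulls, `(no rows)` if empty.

Join each employees row to its departments via dept_id.
Group joined rows by departments.id; compute ROUND(AVG(m.salary), 2) per group.
  2: ids {2} → ROUND(AVG(m.salary), 2)=136
  6: ids {8, 9} → ROUND(AVG(m.salary), 2)=110
  8: ids {5, 11} → ROUND(AVG(m.salary), 2)=75
  9: ids {3} → ROUND(AVG(m.salary), 2)=136
  13: ids {1, 4, 6, 7, 10} → ROUND(AVG(m.salary), 2)=80

Engineering | 136 ; Marketing | 110 ; Finance | 75 ; Support | 136 ; Sales | 80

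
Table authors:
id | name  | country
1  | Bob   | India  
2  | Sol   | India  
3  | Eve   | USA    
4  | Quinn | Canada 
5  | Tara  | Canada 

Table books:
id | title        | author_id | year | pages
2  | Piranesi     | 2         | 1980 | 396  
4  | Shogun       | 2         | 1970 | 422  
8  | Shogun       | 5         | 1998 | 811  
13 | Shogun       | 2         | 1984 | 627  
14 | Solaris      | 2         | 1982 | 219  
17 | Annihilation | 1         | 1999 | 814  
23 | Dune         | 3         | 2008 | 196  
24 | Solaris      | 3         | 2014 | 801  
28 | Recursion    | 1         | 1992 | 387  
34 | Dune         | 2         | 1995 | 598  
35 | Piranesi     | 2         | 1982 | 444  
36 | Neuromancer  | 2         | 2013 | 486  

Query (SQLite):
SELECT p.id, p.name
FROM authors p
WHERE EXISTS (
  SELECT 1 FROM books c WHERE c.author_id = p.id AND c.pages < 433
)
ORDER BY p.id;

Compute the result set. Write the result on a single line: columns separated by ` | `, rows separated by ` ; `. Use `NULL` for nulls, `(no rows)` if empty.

1 | Bob ; 2 | Sol ; 3 | Eve

For each authors row, check whether any books with matching author_id has pages < 433.
Keep rows where that is true.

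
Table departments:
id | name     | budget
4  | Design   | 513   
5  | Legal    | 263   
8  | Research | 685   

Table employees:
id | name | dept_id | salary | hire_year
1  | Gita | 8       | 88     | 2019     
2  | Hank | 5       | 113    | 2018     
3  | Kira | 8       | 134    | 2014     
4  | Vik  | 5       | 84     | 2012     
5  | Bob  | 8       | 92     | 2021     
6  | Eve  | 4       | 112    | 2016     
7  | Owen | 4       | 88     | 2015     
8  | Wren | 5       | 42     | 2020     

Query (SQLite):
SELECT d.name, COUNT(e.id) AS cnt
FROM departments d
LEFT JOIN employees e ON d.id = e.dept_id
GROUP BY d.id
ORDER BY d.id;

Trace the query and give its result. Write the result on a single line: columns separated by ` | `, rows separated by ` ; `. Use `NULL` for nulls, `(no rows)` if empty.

Design | 2 ; Legal | 3 ; Research | 3

LEFT JOIN keeps every departments row; unmatched ones get NULL for employees columns.
Group by departments.id and compute COUNT(e.id). COUNT(col) of an all-NULL group is 0.
  4: ids {6, 7} → COUNT(e.id)=2
  5: ids {2, 4, 8} → COUNT(e.id)=3
  8: ids {1, 3, 5} → COUNT(e.id)=3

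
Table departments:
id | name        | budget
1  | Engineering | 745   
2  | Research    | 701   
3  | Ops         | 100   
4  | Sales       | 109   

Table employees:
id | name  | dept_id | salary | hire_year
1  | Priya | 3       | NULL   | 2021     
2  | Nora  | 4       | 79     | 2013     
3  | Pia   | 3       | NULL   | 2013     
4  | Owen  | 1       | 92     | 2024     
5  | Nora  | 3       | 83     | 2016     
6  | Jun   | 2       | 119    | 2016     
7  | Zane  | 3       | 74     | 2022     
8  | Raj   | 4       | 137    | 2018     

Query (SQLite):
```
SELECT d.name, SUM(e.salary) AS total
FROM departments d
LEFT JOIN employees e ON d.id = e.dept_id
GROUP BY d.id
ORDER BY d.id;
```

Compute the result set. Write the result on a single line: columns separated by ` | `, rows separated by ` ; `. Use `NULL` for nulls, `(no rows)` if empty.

Engineering | 92 ; Research | 119 ; Ops | 157 ; Sales | 216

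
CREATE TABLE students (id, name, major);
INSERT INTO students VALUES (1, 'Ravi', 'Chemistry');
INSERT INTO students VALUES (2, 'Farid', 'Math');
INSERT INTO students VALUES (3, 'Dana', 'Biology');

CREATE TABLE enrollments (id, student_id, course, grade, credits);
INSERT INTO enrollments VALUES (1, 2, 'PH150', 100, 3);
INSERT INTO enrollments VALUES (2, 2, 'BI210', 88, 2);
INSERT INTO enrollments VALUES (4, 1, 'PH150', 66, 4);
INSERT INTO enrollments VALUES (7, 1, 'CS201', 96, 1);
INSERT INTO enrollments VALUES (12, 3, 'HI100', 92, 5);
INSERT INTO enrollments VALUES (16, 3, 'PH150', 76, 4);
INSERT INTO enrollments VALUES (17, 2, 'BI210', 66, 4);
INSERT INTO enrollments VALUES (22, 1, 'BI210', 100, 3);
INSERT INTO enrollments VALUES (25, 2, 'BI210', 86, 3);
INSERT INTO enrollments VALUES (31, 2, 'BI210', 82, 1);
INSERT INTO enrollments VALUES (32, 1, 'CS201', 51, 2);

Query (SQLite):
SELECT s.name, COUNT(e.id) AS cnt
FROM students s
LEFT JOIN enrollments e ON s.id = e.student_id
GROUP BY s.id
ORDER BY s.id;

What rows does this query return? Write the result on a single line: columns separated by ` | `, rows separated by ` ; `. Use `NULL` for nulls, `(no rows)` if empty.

LEFT JOIN keeps every students row; unmatched ones get NULL for enrollments columns.
Group by students.id and compute COUNT(e.id). COUNT(col) of an all-NULL group is 0.
  1: ids {4, 7, 22, 32} → COUNT(e.id)=4
  2: ids {1, 2, 17, 25, 31} → COUNT(e.id)=5
  3: ids {12, 16} → COUNT(e.id)=2

Ravi | 4 ; Farid | 5 ; Dana | 2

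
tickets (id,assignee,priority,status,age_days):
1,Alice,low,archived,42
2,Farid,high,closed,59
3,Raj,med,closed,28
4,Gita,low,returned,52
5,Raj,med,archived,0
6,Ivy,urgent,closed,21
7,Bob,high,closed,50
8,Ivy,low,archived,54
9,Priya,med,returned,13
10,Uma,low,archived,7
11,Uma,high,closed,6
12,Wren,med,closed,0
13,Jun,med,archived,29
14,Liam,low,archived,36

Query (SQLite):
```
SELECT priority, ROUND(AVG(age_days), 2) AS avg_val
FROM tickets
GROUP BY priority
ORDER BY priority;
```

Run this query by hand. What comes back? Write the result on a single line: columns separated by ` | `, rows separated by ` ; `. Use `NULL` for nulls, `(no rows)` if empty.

high | 38.33 ; low | 38.2 ; med | 14 ; urgent | 21

Partition tickets by priority; compute ROUND(AVG(age_days), 2) within each group.
  high: ids {2, 7, 11} → ROUND(AVG(age_days), 2)=38.33
  low: ids {1, 4, 8, 10, 14} → ROUND(AVG(age_days), 2)=38.2
  med: ids {3, 5, 9, 12, 13} → ROUND(AVG(age_days), 2)=14
  urgent: ids {6} → ROUND(AVG(age_days), 2)=21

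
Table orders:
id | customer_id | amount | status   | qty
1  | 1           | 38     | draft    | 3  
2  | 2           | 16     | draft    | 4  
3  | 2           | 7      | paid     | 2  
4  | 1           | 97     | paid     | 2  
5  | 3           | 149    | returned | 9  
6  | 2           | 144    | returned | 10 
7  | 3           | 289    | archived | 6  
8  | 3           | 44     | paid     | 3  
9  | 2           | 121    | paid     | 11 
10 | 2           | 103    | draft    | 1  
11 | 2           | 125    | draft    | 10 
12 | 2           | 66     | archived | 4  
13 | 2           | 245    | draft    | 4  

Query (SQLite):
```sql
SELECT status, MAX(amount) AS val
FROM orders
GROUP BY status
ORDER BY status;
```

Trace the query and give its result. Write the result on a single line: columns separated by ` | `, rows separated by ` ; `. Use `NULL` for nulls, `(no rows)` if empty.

Partition orders by status; compute MAX(amount) within each group.
  archived: ids {7, 12} → MAX(amount)=289
  draft: ids {1, 2, 10, 11, 13} → MAX(amount)=245
  paid: ids {3, 4, 8, 9} → MAX(amount)=121
  returned: ids {5, 6} → MAX(amount)=149

archived | 289 ; draft | 245 ; paid | 121 ; returned | 149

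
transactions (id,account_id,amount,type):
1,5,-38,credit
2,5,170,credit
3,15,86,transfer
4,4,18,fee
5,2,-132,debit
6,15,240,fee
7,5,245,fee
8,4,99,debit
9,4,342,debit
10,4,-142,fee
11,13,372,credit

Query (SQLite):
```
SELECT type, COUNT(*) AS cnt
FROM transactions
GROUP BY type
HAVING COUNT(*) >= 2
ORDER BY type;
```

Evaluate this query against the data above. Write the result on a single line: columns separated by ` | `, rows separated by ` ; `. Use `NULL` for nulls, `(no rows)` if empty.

credit | 3 ; debit | 3 ; fee | 4

Partition transactions by type; compute COUNT(*) within each group.
HAVING: keep groups with count ≥ 2.
  credit: ids {1, 2, 11} → COUNT(*)=3
  debit: ids {5, 8, 9} → COUNT(*)=3
  fee: ids {4, 6, 7, 10} → COUNT(*)=4
  transfer: ids {3} → COUNT(*)=1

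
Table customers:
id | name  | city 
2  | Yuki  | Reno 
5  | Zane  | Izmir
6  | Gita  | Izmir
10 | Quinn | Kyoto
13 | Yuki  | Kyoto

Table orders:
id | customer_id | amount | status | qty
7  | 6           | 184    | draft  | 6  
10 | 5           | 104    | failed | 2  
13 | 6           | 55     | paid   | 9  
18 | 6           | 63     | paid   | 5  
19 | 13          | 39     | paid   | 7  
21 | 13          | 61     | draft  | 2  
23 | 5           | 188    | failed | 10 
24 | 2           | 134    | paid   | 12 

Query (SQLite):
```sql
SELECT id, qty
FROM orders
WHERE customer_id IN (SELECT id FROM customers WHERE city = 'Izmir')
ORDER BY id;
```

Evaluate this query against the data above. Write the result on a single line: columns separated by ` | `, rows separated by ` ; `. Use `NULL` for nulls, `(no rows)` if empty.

7 | 6 ; 10 | 2 ; 13 | 9 ; 18 | 5 ; 23 | 10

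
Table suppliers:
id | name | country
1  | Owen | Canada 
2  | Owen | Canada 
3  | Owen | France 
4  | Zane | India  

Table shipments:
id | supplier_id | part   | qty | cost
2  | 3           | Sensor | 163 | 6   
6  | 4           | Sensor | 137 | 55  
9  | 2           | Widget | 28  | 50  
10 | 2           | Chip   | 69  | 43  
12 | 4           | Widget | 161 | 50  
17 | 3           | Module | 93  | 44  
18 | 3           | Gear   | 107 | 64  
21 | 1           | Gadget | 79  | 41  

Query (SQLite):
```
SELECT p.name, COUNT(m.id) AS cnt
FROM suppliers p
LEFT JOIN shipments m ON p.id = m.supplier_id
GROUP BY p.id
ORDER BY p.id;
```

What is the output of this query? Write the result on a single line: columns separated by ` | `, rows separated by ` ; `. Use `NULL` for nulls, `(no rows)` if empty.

Owen | 1 ; Owen | 2 ; Owen | 3 ; Zane | 2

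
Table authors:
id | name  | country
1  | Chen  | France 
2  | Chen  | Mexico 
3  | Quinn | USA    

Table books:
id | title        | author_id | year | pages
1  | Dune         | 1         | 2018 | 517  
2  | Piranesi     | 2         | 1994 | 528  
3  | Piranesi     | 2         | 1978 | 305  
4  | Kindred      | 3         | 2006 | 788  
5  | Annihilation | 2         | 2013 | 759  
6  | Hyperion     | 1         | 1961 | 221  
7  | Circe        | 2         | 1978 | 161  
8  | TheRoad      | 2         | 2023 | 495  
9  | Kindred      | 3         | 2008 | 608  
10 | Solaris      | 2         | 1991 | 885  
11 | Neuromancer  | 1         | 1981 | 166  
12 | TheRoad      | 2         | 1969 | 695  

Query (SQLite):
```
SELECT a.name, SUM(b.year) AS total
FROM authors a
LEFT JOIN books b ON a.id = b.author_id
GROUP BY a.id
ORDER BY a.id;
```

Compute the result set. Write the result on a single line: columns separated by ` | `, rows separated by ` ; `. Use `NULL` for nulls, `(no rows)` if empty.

Chen | 5960 ; Chen | 13946 ; Quinn | 4014

LEFT JOIN keeps every authors row; unmatched ones get NULL for books columns.
Group by authors.id and compute SUM(b.year). SUM over an all-NULL group is NULL.
  1: ids {1, 6, 11} → SUM(b.year)=5960
  2: ids {2, 3, 5, 7, 8, 10, 12} → SUM(b.year)=13946
  3: ids {4, 9} → SUM(b.year)=4014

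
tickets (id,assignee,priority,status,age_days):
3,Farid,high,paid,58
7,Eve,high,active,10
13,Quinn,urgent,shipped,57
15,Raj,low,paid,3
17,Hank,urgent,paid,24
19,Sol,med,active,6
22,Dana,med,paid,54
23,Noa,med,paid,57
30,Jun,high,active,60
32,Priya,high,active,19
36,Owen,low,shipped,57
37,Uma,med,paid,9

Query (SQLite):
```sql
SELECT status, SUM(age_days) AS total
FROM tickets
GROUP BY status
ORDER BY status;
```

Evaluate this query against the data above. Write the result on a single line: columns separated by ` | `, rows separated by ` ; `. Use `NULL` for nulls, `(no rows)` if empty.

active | 95 ; paid | 205 ; shipped | 114

Partition tickets by status; compute SUM(age_days) within each group.
  active: ids {7, 19, 30, 32} → SUM(age_days)=95
  paid: ids {3, 15, 17, 22, 23, 37} → SUM(age_days)=205
  shipped: ids {13, 36} → SUM(age_days)=114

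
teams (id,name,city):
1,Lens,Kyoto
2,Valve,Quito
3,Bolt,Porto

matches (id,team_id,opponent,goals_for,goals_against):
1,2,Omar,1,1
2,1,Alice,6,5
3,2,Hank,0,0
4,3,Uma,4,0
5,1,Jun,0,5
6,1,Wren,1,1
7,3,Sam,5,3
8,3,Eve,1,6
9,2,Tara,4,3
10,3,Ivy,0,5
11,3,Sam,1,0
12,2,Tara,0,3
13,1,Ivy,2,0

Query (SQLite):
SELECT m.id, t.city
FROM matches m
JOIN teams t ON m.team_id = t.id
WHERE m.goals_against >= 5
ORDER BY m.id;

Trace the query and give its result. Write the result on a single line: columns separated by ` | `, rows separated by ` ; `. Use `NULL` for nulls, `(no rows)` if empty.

2 | Kyoto ; 5 | Kyoto ; 8 | Porto ; 10 | Porto

Each matches row matches the teams row where team_id = teams.id.
Then keep rows with m.goals_against >= 5.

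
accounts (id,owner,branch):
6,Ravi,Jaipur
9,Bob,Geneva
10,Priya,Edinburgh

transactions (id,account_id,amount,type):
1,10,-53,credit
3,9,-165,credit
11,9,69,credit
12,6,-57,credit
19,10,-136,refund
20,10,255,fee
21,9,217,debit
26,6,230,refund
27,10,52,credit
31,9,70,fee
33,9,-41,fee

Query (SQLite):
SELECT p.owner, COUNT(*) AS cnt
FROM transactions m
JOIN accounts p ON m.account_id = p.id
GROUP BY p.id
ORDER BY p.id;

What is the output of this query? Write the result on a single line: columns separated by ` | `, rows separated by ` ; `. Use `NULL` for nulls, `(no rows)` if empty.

Ravi | 2 ; Bob | 5 ; Priya | 4

Join each transactions row to its accounts via account_id.
Group joined rows by accounts.id; compute COUNT(*) per group.
  6: ids {12, 26} → COUNT(*)=2
  9: ids {3, 11, 21, 31, 33} → COUNT(*)=5
  10: ids {1, 19, 20, 27} → COUNT(*)=4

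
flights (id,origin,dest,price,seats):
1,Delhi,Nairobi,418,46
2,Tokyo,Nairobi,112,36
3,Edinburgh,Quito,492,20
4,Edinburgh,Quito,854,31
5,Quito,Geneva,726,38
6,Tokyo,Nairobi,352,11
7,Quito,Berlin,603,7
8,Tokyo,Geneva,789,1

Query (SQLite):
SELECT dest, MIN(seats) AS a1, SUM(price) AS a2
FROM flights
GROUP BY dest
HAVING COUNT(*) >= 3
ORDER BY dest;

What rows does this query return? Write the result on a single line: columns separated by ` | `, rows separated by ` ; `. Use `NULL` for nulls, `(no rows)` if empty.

Group flights by dest.
Per group compute: MIN(seats), SUM(price).
HAVING: drop groups with fewer than 3 rows.
  Berlin: ids {7} → MIN(seats)=7, SUM(price)=603
  Geneva: ids {5, 8} → MIN(seats)=1, SUM(price)=1515
  Nairobi: ids {1, 2, 6} → MIN(seats)=11, SUM(price)=882
  Quito: ids {3, 4} → MIN(seats)=20, SUM(price)=1346

Nairobi | 11 | 882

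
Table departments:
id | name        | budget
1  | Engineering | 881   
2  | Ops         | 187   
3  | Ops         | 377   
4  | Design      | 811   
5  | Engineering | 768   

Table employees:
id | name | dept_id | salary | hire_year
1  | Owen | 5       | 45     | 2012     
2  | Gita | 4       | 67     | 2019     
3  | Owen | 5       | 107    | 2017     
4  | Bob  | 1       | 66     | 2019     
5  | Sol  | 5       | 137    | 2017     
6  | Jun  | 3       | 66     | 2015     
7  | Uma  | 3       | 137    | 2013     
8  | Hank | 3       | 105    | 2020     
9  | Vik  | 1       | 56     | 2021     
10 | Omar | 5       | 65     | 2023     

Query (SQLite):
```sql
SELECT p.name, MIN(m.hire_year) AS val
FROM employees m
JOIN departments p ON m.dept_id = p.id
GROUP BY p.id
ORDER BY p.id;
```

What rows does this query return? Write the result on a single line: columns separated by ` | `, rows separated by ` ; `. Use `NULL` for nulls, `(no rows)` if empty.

Engineering | 2019 ; Ops | 2013 ; Design | 2019 ; Engineering | 2012

Join each employees row to its departments via dept_id.
Group joined rows by departments.id; compute MIN(m.hire_year) per group.
  1: ids {4, 9} → MIN(m.hire_year)=2019
  3: ids {6, 7, 8} → MIN(m.hire_year)=2013
  4: ids {2} → MIN(m.hire_year)=2019
  5: ids {1, 3, 5, 10} → MIN(m.hire_year)=2012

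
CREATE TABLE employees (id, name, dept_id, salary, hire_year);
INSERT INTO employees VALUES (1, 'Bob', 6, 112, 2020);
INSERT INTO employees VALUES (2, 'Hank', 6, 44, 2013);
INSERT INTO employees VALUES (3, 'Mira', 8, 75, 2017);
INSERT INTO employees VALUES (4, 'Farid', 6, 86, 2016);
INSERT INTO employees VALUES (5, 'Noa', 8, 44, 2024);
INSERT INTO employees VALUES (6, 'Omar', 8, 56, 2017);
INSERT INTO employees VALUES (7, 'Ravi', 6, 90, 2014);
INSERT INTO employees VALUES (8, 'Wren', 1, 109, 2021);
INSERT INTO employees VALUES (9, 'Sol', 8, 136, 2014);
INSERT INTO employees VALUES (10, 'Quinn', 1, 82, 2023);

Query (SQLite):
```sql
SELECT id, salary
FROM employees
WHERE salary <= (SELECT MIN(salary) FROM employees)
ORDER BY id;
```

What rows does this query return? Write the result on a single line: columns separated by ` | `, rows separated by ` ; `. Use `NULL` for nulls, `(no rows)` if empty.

2 | 44 ; 5 | 44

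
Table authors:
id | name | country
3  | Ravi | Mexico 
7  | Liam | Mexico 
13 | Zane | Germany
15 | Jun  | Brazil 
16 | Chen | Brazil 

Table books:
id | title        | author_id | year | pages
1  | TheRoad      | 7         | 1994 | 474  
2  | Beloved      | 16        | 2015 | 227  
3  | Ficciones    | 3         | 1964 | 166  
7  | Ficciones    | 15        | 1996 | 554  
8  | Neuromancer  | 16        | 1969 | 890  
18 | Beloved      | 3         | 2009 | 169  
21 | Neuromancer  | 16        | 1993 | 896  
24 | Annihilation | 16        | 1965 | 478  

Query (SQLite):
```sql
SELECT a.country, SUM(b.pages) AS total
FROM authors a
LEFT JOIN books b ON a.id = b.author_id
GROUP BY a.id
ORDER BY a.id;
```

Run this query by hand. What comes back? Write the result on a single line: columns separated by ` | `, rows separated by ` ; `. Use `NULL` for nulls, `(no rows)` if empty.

LEFT JOIN keeps every authors row; unmatched ones get NULL for books columns.
Group by authors.id and compute SUM(b.pages). SUM over an all-NULL group is NULL.
  3: ids {3, 18} → SUM(b.pages)=335
  7: ids {1} → SUM(b.pages)=474
  13: ids {—} → SUM(b.pages)=NULL
  15: ids {7} → SUM(b.pages)=554
  16: ids {2, 8, 21, 24} → SUM(b.pages)=2491

Mexico | 335 ; Mexico | 474 ; Germany | NULL ; Brazil | 554 ; Brazil | 2491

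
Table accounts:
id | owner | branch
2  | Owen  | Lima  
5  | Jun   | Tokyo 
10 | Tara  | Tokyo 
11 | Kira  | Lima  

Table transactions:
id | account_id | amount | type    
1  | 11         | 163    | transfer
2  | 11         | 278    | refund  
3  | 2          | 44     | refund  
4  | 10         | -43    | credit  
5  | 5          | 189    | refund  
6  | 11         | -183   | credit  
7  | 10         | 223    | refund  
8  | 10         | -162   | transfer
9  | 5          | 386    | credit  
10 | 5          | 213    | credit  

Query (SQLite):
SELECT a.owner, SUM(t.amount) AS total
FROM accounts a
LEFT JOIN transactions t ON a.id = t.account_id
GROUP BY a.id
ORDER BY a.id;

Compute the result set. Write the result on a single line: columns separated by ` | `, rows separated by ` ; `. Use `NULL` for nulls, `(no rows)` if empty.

Owen | 44 ; Jun | 788 ; Tara | 18 ; Kira | 258

LEFT JOIN keeps every accounts row; unmatched ones get NULL for transactions columns.
Group by accounts.id and compute SUM(t.amount). SUM over an all-NULL group is NULL.
  2: ids {3} → SUM(t.amount)=44
  5: ids {5, 9, 10} → SUM(t.amount)=788
  10: ids {4, 7, 8} → SUM(t.amount)=18
  11: ids {1, 2, 6} → SUM(t.amount)=258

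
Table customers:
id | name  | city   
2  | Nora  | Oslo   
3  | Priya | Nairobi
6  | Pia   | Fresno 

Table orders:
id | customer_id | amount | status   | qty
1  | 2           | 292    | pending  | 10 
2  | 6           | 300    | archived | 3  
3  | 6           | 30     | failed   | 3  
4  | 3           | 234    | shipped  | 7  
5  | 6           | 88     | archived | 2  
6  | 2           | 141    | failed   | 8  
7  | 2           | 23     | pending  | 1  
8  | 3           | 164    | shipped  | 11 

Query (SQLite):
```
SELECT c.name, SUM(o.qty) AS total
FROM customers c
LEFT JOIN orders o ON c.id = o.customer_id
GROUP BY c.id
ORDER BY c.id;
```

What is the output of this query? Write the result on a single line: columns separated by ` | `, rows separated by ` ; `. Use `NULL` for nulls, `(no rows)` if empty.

Nora | 19 ; Priya | 18 ; Pia | 8

LEFT JOIN keeps every customers row; unmatched ones get NULL for orders columns.
Group by customers.id and compute SUM(o.qty). SUM over an all-NULL group is NULL.
  2: ids {1, 6, 7} → SUM(o.qty)=19
  3: ids {4, 8} → SUM(o.qty)=18
  6: ids {2, 3, 5} → SUM(o.qty)=8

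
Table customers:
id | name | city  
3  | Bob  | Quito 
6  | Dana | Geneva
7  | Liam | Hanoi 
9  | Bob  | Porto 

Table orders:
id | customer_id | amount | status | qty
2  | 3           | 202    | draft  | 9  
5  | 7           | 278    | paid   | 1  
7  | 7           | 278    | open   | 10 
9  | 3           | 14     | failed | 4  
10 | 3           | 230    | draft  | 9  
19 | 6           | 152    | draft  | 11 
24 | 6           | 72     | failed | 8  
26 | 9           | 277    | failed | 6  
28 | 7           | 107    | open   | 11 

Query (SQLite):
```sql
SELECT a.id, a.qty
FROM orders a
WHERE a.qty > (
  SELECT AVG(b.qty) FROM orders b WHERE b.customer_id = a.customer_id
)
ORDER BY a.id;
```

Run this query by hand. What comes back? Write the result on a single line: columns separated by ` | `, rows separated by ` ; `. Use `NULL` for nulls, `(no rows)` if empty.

2 | 9 ; 7 | 10 ; 10 | 9 ; 19 | 11 ; 28 | 11

For each orders row a, compute AVG(qty) over rows sharing a.customer_id.
Keep row a if a.qty > that per-group AVG.
  customer_id=3: AVG(qty) = 7.333333
  customer_id=6: AVG(qty) = 9.5
  customer_id=7: AVG(qty) = 7.333333
  customer_id=9: AVG(qty) = 6.0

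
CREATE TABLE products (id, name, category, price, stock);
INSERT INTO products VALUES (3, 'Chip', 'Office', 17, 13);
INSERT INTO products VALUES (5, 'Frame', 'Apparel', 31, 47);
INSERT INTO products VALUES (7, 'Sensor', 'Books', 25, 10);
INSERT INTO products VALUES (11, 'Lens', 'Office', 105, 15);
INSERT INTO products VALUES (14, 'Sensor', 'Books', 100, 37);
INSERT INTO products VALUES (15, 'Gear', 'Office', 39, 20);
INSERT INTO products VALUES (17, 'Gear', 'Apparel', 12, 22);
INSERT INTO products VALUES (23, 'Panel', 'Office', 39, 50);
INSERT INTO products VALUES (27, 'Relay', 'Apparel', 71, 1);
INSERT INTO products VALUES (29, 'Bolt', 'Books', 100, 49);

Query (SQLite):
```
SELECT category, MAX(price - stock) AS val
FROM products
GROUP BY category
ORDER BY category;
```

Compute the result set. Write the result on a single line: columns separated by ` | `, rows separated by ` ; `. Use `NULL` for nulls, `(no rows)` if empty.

For each row compute price - stock.
Group by category; take MAX of the expression per group.
  Apparel: ids {5, 17, 27} → MAX(price - stock)=70
  Books: ids {7, 14, 29} → MAX(price - stock)=63
  Office: ids {3, 11, 15, 23} → MAX(price - stock)=90

Apparel | 70 ; Books | 63 ; Office | 90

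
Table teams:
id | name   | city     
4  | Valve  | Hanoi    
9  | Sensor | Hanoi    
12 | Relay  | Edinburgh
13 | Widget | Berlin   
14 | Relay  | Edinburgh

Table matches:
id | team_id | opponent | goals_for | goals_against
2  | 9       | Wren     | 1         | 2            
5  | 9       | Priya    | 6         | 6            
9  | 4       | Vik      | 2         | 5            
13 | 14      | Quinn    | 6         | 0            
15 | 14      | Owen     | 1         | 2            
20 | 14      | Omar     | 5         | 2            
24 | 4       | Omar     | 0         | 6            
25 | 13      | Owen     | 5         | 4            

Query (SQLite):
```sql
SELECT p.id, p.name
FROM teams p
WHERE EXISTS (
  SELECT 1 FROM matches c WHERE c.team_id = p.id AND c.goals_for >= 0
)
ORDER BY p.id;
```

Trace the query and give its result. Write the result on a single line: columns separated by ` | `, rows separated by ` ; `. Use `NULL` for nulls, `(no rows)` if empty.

For each teams row, check whether any matches with matching team_id has goals_for >= 0.
Keep rows where that is true.

4 | Valve ; 9 | Sensor ; 13 | Widget ; 14 | Relay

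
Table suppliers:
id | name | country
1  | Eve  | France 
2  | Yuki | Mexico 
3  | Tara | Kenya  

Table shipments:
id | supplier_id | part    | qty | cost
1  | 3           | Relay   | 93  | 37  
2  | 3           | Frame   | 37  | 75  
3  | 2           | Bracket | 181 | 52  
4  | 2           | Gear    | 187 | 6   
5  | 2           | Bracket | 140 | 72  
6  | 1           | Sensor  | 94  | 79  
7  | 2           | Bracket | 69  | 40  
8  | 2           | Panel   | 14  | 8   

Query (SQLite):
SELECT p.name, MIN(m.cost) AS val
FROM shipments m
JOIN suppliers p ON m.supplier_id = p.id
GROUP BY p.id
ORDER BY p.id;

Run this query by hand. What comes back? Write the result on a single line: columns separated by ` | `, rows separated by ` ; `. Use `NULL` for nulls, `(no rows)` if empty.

Join each shipments row to its suppliers via supplier_id.
Group joined rows by suppliers.id; compute MIN(m.cost) per group.
  1: ids {6} → MIN(m.cost)=79
  2: ids {3, 4, 5, 7, 8} → MIN(m.cost)=6
  3: ids {1, 2} → MIN(m.cost)=37

Eve | 79 ; Yuki | 6 ; Tara | 37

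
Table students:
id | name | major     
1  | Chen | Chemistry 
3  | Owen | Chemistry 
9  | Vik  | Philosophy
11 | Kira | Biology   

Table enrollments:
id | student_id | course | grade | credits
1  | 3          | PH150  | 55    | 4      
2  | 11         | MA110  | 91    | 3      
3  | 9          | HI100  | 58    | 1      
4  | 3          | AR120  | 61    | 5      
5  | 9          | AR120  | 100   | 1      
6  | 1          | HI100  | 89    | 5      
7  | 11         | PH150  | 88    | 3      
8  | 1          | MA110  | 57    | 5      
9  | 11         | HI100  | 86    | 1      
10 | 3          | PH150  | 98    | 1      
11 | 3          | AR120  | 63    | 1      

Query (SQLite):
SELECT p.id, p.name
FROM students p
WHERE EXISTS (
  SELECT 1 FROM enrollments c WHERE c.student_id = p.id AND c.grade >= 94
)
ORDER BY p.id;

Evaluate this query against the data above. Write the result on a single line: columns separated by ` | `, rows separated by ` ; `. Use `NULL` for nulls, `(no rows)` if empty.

3 | Owen ; 9 | Vik

For each students row, check whether any enrollments with matching student_id has grade >= 94.
Keep rows where that is true.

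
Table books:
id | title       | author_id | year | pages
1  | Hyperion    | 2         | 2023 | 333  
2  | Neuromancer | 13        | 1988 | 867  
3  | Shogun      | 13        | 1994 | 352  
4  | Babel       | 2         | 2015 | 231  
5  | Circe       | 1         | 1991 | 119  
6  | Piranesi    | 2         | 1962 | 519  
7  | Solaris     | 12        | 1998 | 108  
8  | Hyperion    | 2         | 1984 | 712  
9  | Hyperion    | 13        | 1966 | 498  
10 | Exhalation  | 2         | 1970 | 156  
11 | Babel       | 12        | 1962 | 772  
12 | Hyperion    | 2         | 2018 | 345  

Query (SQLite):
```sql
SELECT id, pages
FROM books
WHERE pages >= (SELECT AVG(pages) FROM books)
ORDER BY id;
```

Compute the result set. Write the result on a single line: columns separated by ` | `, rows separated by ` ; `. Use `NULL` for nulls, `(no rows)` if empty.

2 | 867 ; 6 | 519 ; 8 | 712 ; 9 | 498 ; 11 | 772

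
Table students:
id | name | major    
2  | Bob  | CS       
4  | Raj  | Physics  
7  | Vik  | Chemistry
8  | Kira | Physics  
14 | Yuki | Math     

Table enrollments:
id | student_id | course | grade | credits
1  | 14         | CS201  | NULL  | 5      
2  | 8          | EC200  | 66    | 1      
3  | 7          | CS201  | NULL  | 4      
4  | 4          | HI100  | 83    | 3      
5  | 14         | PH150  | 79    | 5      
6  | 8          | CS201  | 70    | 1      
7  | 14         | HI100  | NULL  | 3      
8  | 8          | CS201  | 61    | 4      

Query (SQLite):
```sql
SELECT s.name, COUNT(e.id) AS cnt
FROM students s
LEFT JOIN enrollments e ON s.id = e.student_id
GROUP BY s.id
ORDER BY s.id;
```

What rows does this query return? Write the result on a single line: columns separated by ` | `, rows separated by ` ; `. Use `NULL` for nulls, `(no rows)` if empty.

Bob | 0 ; Raj | 1 ; Vik | 1 ; Kira | 3 ; Yuki | 3

LEFT JOIN keeps every students row; unmatched ones get NULL for enrollments columns.
Group by students.id and compute COUNT(e.id). COUNT(col) of an all-NULL group is 0.
  2: ids {—} → COUNT(e.id)=0
  4: ids {4} → COUNT(e.id)=1
  7: ids {3} → COUNT(e.id)=1
  8: ids {2, 6, 8} → COUNT(e.id)=3
  14: ids {1, 5, 7} → COUNT(e.id)=3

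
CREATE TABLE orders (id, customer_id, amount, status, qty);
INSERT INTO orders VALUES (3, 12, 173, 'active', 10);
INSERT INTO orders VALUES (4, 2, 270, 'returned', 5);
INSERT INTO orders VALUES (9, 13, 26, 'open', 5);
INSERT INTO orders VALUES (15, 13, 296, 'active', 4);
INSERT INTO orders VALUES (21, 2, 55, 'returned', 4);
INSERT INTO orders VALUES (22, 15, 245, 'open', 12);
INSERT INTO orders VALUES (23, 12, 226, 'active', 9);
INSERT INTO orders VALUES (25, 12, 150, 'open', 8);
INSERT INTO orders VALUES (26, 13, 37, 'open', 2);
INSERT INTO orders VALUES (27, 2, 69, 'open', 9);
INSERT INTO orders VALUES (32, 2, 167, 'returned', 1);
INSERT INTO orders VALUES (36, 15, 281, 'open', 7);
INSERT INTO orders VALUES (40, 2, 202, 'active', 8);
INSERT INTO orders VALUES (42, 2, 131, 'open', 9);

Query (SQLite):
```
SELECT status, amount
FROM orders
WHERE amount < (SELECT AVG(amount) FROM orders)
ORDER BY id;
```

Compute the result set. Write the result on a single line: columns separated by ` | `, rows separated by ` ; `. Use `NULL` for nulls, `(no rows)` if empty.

Scalar subquery: AVG(amount) over all orders rows = 166.285714 (≈; comparison uses full precision).
Keep rows where amount < that value.

open | 26 ; returned | 55 ; open | 150 ; open | 37 ; open | 69 ; open | 131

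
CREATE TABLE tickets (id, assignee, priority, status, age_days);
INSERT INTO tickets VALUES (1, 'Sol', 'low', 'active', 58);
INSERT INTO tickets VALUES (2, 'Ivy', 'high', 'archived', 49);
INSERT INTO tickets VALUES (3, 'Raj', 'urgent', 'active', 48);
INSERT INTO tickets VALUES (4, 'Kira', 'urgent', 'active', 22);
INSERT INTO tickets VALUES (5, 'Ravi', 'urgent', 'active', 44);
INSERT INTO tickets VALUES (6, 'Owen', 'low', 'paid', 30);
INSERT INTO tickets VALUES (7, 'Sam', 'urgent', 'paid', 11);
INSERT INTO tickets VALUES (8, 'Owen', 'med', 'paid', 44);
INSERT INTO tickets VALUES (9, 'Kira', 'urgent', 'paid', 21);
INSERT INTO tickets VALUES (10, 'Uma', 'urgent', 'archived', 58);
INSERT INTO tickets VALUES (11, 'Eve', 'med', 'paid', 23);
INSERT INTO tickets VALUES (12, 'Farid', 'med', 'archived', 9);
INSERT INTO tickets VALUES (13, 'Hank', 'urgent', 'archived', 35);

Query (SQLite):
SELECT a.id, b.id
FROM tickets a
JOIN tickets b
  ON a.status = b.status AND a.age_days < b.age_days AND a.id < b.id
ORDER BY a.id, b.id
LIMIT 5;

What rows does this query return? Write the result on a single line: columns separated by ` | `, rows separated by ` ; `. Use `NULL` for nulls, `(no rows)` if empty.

2 | 10 ; 4 | 5 ; 6 | 8 ; 7 | 8 ; 7 | 9

Pairs (a,b) with same status, a.age_days < b.age_days, a.id < b.id.
status groups: active:{1,3,4,5} archived:{2,10,12,13} paid:{6,7,8,9,11}
Ordered by (a.id, b.id); first 5.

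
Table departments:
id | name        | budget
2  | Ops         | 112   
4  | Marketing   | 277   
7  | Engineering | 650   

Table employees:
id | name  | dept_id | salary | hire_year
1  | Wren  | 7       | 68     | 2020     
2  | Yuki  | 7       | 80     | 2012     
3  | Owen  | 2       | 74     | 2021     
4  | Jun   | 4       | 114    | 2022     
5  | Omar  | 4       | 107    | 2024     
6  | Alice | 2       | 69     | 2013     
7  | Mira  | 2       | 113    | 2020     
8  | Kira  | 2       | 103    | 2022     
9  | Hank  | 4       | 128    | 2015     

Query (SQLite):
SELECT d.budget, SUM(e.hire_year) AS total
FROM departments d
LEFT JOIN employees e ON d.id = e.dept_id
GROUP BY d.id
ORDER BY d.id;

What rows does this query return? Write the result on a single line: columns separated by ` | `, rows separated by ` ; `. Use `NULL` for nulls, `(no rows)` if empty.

112 | 8076 ; 277 | 6061 ; 650 | 4032

LEFT JOIN keeps every departments row; unmatched ones get NULL for employees columns.
Group by departments.id and compute SUM(e.hire_year). SUM over an all-NULL group is NULL.
  2: ids {3, 6, 7, 8} → SUM(e.hire_year)=8076
  4: ids {4, 5, 9} → SUM(e.hire_year)=6061
  7: ids {1, 2} → SUM(e.hire_year)=4032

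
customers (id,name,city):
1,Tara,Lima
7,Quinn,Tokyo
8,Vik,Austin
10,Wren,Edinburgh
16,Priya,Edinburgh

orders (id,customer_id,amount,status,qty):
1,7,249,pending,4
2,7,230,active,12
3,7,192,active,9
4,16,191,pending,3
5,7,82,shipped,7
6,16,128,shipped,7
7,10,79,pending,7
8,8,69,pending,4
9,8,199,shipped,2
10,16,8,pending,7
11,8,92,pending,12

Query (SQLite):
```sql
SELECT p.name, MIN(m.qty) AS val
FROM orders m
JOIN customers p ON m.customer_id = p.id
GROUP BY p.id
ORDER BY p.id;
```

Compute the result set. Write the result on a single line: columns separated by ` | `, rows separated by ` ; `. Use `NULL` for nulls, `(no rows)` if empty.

Quinn | 4 ; Vik | 2 ; Wren | 7 ; Priya | 3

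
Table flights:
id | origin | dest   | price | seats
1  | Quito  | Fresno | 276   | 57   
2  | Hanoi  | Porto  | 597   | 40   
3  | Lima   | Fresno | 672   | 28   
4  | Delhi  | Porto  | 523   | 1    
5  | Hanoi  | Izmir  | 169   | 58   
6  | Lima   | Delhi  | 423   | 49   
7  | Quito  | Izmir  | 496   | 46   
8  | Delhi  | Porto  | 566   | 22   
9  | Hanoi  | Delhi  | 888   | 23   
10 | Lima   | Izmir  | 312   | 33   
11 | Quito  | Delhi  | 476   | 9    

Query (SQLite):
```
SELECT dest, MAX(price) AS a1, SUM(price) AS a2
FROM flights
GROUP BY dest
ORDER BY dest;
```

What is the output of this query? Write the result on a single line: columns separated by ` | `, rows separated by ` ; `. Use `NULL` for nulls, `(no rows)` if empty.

Group flights by dest.
Per group compute: MAX(price), SUM(price).
  Delhi: ids {6, 9, 11} → MAX(price)=888, SUM(price)=1787
  Fresno: ids {1, 3} → MAX(price)=672, SUM(price)=948
  Izmir: ids {5, 7, 10} → MAX(price)=496, SUM(price)=977
  Porto: ids {2, 4, 8} → MAX(price)=597, SUM(price)=1686

Delhi | 888 | 1787 ; Fresno | 672 | 948 ; Izmir | 496 | 977 ; Porto | 597 | 1686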